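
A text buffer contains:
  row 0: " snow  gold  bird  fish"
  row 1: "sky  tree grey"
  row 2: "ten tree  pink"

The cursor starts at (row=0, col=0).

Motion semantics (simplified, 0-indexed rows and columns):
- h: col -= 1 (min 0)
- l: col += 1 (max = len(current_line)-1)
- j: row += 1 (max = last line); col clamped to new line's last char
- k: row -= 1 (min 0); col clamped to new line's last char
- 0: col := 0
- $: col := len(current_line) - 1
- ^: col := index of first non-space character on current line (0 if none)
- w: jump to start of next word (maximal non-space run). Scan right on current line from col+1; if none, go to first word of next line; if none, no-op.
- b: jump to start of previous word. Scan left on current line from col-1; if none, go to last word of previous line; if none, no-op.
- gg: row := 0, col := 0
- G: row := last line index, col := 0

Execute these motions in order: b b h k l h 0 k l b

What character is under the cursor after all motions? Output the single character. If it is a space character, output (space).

After 1 (b): row=0 col=0 char='_'
After 2 (b): row=0 col=0 char='_'
After 3 (h): row=0 col=0 char='_'
After 4 (k): row=0 col=0 char='_'
After 5 (l): row=0 col=1 char='s'
After 6 (h): row=0 col=0 char='_'
After 7 (0): row=0 col=0 char='_'
After 8 (k): row=0 col=0 char='_'
After 9 (l): row=0 col=1 char='s'
After 10 (b): row=0 col=1 char='s'

Answer: s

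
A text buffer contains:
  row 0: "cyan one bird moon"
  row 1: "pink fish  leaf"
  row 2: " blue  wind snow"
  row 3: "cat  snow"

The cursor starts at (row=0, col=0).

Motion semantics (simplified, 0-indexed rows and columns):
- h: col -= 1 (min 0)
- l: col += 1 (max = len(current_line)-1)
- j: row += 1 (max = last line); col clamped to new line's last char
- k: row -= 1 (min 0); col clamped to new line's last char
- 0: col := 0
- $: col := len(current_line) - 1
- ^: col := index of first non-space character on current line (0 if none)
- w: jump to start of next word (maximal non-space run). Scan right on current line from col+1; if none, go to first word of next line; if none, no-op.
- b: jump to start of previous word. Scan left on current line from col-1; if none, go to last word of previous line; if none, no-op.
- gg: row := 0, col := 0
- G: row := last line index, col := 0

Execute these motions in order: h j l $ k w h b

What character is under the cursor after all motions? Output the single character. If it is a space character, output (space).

Answer: m

Derivation:
After 1 (h): row=0 col=0 char='c'
After 2 (j): row=1 col=0 char='p'
After 3 (l): row=1 col=1 char='i'
After 4 ($): row=1 col=14 char='f'
After 5 (k): row=0 col=14 char='m'
After 6 (w): row=1 col=0 char='p'
After 7 (h): row=1 col=0 char='p'
After 8 (b): row=0 col=14 char='m'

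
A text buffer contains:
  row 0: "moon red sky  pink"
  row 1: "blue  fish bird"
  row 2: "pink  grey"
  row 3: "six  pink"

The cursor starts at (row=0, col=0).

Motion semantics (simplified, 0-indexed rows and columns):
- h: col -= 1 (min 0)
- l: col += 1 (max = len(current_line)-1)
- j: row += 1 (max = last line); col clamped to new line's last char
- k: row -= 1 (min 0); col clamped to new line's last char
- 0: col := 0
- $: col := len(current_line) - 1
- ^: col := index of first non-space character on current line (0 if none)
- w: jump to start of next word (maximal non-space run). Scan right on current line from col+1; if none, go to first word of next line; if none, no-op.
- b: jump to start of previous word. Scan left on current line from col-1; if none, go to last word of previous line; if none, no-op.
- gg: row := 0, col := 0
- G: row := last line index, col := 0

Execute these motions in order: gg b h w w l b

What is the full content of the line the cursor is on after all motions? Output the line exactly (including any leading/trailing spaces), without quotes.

After 1 (gg): row=0 col=0 char='m'
After 2 (b): row=0 col=0 char='m'
After 3 (h): row=0 col=0 char='m'
After 4 (w): row=0 col=5 char='r'
After 5 (w): row=0 col=9 char='s'
After 6 (l): row=0 col=10 char='k'
After 7 (b): row=0 col=9 char='s'

Answer: moon red sky  pink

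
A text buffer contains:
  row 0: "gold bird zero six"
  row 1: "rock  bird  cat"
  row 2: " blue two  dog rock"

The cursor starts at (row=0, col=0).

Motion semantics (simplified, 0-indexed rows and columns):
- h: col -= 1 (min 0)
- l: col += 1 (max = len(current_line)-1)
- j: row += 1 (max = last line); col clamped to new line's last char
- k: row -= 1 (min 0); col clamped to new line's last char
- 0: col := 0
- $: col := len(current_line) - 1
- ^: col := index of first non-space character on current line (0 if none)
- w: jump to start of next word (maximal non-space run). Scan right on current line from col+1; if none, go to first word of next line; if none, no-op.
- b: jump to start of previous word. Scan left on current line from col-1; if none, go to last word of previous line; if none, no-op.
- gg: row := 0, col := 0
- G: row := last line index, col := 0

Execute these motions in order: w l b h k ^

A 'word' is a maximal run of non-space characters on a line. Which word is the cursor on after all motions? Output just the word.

Answer: gold

Derivation:
After 1 (w): row=0 col=5 char='b'
After 2 (l): row=0 col=6 char='i'
After 3 (b): row=0 col=5 char='b'
After 4 (h): row=0 col=4 char='_'
After 5 (k): row=0 col=4 char='_'
After 6 (^): row=0 col=0 char='g'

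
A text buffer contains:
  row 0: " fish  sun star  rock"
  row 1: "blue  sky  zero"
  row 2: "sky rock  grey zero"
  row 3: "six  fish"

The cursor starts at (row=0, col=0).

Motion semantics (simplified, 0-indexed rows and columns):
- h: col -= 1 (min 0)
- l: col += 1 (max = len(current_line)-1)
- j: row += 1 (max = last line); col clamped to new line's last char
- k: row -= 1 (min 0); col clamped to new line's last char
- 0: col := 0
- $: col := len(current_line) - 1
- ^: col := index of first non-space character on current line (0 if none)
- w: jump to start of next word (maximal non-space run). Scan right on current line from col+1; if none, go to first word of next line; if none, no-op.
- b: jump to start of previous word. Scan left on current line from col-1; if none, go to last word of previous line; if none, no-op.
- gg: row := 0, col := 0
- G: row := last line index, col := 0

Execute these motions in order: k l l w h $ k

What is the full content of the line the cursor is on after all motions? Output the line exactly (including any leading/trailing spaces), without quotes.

Answer:  fish  sun star  rock

Derivation:
After 1 (k): row=0 col=0 char='_'
After 2 (l): row=0 col=1 char='f'
After 3 (l): row=0 col=2 char='i'
After 4 (w): row=0 col=7 char='s'
After 5 (h): row=0 col=6 char='_'
After 6 ($): row=0 col=20 char='k'
After 7 (k): row=0 col=20 char='k'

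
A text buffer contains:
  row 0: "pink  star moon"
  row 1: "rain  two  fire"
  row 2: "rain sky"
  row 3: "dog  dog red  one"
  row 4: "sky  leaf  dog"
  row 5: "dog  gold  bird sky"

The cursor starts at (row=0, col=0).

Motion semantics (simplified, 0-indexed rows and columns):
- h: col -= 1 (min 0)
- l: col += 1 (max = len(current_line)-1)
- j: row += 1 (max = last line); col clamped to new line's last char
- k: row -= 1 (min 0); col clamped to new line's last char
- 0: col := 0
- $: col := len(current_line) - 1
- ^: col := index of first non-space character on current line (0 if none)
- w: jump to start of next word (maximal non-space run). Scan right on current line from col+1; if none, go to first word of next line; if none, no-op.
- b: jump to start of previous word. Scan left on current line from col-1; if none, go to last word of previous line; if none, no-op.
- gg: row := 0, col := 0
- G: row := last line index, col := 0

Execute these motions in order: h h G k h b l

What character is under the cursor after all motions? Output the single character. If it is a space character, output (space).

After 1 (h): row=0 col=0 char='p'
After 2 (h): row=0 col=0 char='p'
After 3 (G): row=5 col=0 char='d'
After 4 (k): row=4 col=0 char='s'
After 5 (h): row=4 col=0 char='s'
After 6 (b): row=3 col=14 char='o'
After 7 (l): row=3 col=15 char='n'

Answer: n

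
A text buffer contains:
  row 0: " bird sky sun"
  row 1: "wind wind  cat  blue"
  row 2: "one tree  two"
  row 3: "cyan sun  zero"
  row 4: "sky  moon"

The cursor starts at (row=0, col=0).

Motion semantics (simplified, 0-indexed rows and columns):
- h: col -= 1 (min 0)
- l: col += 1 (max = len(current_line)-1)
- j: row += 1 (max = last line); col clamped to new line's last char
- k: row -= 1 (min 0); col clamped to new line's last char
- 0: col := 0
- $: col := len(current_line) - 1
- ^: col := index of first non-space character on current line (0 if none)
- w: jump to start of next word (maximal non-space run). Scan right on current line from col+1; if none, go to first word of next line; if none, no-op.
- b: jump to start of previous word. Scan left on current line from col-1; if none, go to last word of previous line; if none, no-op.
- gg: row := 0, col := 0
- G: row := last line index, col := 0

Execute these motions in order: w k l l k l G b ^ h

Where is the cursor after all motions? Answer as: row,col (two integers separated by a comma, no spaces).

After 1 (w): row=0 col=1 char='b'
After 2 (k): row=0 col=1 char='b'
After 3 (l): row=0 col=2 char='i'
After 4 (l): row=0 col=3 char='r'
After 5 (k): row=0 col=3 char='r'
After 6 (l): row=0 col=4 char='d'
After 7 (G): row=4 col=0 char='s'
After 8 (b): row=3 col=10 char='z'
After 9 (^): row=3 col=0 char='c'
After 10 (h): row=3 col=0 char='c'

Answer: 3,0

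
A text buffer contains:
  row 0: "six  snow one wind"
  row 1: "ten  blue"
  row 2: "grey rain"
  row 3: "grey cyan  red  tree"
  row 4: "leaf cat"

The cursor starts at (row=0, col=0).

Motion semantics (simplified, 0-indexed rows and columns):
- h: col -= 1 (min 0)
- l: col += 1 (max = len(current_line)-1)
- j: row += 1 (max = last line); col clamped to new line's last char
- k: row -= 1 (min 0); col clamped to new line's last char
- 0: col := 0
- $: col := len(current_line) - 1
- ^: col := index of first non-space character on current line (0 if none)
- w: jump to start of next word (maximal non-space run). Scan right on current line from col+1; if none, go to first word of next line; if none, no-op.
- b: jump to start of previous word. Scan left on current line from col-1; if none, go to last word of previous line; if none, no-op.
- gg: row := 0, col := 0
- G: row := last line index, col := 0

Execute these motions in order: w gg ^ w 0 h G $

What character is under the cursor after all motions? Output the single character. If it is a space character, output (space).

After 1 (w): row=0 col=5 char='s'
After 2 (gg): row=0 col=0 char='s'
After 3 (^): row=0 col=0 char='s'
After 4 (w): row=0 col=5 char='s'
After 5 (0): row=0 col=0 char='s'
After 6 (h): row=0 col=0 char='s'
After 7 (G): row=4 col=0 char='l'
After 8 ($): row=4 col=7 char='t'

Answer: t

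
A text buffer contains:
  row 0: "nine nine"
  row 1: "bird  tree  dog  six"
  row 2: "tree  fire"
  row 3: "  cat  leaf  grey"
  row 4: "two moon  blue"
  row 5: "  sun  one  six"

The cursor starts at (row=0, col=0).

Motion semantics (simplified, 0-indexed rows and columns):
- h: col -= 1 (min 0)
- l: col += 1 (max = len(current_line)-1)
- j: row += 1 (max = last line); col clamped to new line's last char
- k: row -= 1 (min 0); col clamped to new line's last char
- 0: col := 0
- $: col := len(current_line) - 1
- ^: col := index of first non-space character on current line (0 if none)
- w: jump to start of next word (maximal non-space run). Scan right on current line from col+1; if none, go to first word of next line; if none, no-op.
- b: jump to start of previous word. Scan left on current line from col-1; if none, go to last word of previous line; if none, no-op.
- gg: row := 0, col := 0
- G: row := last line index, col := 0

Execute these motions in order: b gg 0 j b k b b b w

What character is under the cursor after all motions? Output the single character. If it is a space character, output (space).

After 1 (b): row=0 col=0 char='n'
After 2 (gg): row=0 col=0 char='n'
After 3 (0): row=0 col=0 char='n'
After 4 (j): row=1 col=0 char='b'
After 5 (b): row=0 col=5 char='n'
After 6 (k): row=0 col=5 char='n'
After 7 (b): row=0 col=0 char='n'
After 8 (b): row=0 col=0 char='n'
After 9 (b): row=0 col=0 char='n'
After 10 (w): row=0 col=5 char='n'

Answer: n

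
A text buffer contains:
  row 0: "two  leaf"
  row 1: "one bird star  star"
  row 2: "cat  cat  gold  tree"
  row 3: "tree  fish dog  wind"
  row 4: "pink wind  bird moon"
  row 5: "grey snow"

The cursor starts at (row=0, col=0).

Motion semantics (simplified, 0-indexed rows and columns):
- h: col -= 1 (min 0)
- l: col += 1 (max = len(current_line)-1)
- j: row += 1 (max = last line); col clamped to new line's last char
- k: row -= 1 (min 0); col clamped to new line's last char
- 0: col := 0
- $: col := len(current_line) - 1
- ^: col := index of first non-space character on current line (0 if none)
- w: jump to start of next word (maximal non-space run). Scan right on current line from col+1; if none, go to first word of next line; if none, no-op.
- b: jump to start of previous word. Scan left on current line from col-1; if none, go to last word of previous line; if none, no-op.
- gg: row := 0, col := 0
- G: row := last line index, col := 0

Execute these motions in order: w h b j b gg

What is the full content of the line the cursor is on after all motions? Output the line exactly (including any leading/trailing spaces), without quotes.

After 1 (w): row=0 col=5 char='l'
After 2 (h): row=0 col=4 char='_'
After 3 (b): row=0 col=0 char='t'
After 4 (j): row=1 col=0 char='o'
After 5 (b): row=0 col=5 char='l'
After 6 (gg): row=0 col=0 char='t'

Answer: two  leaf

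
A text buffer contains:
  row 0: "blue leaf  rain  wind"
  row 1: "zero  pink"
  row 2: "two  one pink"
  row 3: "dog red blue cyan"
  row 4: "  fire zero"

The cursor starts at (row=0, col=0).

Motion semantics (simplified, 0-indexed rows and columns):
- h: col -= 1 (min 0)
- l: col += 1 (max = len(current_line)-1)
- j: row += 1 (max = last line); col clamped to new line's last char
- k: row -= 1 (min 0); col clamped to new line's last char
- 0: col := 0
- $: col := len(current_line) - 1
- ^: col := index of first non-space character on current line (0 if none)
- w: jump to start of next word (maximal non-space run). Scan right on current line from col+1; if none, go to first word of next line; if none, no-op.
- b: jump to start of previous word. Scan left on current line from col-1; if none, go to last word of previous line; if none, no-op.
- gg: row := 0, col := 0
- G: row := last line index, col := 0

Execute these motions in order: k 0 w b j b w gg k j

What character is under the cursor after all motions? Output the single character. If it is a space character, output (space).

Answer: z

Derivation:
After 1 (k): row=0 col=0 char='b'
After 2 (0): row=0 col=0 char='b'
After 3 (w): row=0 col=5 char='l'
After 4 (b): row=0 col=0 char='b'
After 5 (j): row=1 col=0 char='z'
After 6 (b): row=0 col=17 char='w'
After 7 (w): row=1 col=0 char='z'
After 8 (gg): row=0 col=0 char='b'
After 9 (k): row=0 col=0 char='b'
After 10 (j): row=1 col=0 char='z'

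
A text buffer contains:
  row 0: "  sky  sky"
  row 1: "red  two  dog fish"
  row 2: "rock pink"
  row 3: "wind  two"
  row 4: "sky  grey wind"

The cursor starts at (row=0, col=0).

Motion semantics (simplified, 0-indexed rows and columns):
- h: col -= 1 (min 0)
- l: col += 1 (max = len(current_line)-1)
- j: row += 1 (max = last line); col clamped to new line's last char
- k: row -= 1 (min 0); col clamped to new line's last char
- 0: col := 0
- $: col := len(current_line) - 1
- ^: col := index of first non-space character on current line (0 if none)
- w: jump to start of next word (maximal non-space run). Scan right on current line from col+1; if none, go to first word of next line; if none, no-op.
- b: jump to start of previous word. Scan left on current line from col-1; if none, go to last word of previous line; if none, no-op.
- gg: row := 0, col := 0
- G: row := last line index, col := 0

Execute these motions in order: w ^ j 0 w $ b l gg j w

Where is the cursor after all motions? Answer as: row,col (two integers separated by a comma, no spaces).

After 1 (w): row=0 col=2 char='s'
After 2 (^): row=0 col=2 char='s'
After 3 (j): row=1 col=2 char='d'
After 4 (0): row=1 col=0 char='r'
After 5 (w): row=1 col=5 char='t'
After 6 ($): row=1 col=17 char='h'
After 7 (b): row=1 col=14 char='f'
After 8 (l): row=1 col=15 char='i'
After 9 (gg): row=0 col=0 char='_'
After 10 (j): row=1 col=0 char='r'
After 11 (w): row=1 col=5 char='t'

Answer: 1,5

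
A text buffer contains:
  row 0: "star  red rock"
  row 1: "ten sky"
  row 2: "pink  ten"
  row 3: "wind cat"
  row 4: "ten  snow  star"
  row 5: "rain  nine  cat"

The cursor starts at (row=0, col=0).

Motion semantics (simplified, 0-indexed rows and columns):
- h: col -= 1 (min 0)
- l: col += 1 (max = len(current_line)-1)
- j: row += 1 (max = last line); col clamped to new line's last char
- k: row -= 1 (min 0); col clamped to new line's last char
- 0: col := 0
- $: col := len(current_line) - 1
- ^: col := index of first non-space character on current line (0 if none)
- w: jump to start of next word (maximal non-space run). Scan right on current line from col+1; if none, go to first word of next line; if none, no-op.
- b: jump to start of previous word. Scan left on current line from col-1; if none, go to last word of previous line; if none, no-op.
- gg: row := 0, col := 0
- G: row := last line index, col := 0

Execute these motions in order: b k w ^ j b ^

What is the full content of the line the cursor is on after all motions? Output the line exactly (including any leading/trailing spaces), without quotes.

After 1 (b): row=0 col=0 char='s'
After 2 (k): row=0 col=0 char='s'
After 3 (w): row=0 col=6 char='r'
After 4 (^): row=0 col=0 char='s'
After 5 (j): row=1 col=0 char='t'
After 6 (b): row=0 col=10 char='r'
After 7 (^): row=0 col=0 char='s'

Answer: star  red rock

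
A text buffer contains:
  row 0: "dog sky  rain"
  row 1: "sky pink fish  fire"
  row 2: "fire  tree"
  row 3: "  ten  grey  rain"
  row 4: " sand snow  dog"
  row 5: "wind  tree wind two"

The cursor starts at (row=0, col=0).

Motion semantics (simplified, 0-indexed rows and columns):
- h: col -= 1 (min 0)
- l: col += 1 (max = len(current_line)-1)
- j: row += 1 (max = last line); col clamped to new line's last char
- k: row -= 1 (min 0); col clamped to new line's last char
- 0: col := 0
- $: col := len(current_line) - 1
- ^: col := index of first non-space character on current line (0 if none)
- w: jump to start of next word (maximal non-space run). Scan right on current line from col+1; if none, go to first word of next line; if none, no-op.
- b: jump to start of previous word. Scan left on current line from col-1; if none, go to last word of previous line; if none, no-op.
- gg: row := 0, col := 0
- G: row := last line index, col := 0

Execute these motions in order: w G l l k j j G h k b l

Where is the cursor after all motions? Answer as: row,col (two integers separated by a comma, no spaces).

Answer: 3,14

Derivation:
After 1 (w): row=0 col=4 char='s'
After 2 (G): row=5 col=0 char='w'
After 3 (l): row=5 col=1 char='i'
After 4 (l): row=5 col=2 char='n'
After 5 (k): row=4 col=2 char='a'
After 6 (j): row=5 col=2 char='n'
After 7 (j): row=5 col=2 char='n'
After 8 (G): row=5 col=0 char='w'
After 9 (h): row=5 col=0 char='w'
After 10 (k): row=4 col=0 char='_'
After 11 (b): row=3 col=13 char='r'
After 12 (l): row=3 col=14 char='a'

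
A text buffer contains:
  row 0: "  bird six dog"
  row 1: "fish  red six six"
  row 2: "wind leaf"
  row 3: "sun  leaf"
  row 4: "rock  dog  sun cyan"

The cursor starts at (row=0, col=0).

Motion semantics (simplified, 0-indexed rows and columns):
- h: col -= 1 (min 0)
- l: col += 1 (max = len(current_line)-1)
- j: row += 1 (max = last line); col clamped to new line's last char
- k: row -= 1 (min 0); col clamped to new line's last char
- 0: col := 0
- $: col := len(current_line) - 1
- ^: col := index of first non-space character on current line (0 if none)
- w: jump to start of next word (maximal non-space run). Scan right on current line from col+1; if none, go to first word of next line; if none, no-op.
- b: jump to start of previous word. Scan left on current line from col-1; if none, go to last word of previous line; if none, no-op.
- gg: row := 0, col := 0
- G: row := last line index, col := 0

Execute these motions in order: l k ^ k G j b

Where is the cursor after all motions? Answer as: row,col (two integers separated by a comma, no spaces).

After 1 (l): row=0 col=1 char='_'
After 2 (k): row=0 col=1 char='_'
After 3 (^): row=0 col=2 char='b'
After 4 (k): row=0 col=2 char='b'
After 5 (G): row=4 col=0 char='r'
After 6 (j): row=4 col=0 char='r'
After 7 (b): row=3 col=5 char='l'

Answer: 3,5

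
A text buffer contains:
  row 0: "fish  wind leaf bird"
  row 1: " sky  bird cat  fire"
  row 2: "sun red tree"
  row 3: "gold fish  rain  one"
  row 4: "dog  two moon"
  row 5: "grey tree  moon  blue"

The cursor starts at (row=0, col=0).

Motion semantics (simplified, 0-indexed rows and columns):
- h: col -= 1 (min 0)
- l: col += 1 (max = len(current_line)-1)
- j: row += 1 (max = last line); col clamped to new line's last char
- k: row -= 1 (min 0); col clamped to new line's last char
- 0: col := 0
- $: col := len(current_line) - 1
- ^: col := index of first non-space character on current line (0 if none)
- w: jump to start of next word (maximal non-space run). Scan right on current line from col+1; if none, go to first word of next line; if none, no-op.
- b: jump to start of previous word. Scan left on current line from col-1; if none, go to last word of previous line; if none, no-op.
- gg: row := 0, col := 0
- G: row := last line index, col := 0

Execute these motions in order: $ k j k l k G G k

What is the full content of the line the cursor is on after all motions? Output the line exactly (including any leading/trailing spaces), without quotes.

Answer: dog  two moon

Derivation:
After 1 ($): row=0 col=19 char='d'
After 2 (k): row=0 col=19 char='d'
After 3 (j): row=1 col=19 char='e'
After 4 (k): row=0 col=19 char='d'
After 5 (l): row=0 col=19 char='d'
After 6 (k): row=0 col=19 char='d'
After 7 (G): row=5 col=0 char='g'
After 8 (G): row=5 col=0 char='g'
After 9 (k): row=4 col=0 char='d'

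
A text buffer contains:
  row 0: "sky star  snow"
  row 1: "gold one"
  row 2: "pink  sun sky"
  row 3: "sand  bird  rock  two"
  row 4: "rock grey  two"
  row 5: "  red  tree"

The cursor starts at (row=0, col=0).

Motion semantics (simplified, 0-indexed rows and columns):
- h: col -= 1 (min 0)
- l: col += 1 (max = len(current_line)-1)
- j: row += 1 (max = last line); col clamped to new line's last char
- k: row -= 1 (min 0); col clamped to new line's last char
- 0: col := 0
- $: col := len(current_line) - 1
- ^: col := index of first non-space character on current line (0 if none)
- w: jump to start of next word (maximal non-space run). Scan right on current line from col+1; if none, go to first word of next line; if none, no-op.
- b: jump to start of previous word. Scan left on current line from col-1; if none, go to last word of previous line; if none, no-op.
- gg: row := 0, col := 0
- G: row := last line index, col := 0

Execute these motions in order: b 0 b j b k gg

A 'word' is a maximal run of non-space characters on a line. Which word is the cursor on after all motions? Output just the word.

Answer: sky

Derivation:
After 1 (b): row=0 col=0 char='s'
After 2 (0): row=0 col=0 char='s'
After 3 (b): row=0 col=0 char='s'
After 4 (j): row=1 col=0 char='g'
After 5 (b): row=0 col=10 char='s'
After 6 (k): row=0 col=10 char='s'
After 7 (gg): row=0 col=0 char='s'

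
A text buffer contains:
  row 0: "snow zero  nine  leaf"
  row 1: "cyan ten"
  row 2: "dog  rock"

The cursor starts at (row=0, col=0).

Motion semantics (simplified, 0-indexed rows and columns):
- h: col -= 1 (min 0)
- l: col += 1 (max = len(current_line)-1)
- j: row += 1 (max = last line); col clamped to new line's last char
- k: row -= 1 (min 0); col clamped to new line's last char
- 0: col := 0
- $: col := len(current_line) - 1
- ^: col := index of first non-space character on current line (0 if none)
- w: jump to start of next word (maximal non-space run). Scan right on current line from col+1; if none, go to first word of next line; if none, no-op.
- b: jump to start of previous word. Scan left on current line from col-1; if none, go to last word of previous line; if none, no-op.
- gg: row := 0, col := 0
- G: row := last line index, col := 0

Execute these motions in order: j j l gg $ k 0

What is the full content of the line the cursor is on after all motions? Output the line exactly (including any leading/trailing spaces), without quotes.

After 1 (j): row=1 col=0 char='c'
After 2 (j): row=2 col=0 char='d'
After 3 (l): row=2 col=1 char='o'
After 4 (gg): row=0 col=0 char='s'
After 5 ($): row=0 col=20 char='f'
After 6 (k): row=0 col=20 char='f'
After 7 (0): row=0 col=0 char='s'

Answer: snow zero  nine  leaf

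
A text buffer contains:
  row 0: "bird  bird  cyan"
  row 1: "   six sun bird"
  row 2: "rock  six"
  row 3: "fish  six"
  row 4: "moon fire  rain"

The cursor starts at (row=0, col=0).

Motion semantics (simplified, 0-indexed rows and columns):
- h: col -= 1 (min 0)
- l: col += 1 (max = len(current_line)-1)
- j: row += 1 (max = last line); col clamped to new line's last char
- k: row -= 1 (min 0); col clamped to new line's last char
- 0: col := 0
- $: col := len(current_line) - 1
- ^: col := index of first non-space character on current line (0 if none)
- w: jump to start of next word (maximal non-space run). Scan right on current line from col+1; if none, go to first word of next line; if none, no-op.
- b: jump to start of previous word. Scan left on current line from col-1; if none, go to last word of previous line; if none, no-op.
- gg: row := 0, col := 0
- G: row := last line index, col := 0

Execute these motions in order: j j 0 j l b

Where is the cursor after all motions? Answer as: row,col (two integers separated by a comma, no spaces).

After 1 (j): row=1 col=0 char='_'
After 2 (j): row=2 col=0 char='r'
After 3 (0): row=2 col=0 char='r'
After 4 (j): row=3 col=0 char='f'
After 5 (l): row=3 col=1 char='i'
After 6 (b): row=3 col=0 char='f'

Answer: 3,0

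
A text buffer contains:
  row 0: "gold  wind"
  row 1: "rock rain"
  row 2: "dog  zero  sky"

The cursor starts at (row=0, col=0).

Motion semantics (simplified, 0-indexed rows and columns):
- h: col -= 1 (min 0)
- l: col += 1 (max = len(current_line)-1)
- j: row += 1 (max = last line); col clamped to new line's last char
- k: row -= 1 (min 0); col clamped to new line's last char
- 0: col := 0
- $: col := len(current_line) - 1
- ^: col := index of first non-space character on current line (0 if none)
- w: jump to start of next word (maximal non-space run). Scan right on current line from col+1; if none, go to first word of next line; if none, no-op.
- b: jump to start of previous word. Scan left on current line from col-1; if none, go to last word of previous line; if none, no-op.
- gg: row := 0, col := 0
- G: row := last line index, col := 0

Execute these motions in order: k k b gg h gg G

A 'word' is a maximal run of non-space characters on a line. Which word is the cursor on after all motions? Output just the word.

After 1 (k): row=0 col=0 char='g'
After 2 (k): row=0 col=0 char='g'
After 3 (b): row=0 col=0 char='g'
After 4 (gg): row=0 col=0 char='g'
After 5 (h): row=0 col=0 char='g'
After 6 (gg): row=0 col=0 char='g'
After 7 (G): row=2 col=0 char='d'

Answer: dog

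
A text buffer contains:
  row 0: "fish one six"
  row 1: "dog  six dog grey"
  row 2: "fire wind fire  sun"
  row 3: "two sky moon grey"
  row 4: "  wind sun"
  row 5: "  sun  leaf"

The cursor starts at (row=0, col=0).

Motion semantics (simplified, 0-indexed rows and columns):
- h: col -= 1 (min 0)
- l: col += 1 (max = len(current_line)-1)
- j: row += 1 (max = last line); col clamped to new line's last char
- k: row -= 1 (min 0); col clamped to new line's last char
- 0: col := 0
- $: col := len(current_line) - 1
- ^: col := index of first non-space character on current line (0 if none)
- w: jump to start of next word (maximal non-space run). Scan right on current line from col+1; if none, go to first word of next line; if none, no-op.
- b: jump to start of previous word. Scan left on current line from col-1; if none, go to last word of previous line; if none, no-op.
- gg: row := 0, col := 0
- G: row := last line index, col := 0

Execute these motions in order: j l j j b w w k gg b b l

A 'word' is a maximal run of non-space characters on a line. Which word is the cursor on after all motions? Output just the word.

After 1 (j): row=1 col=0 char='d'
After 2 (l): row=1 col=1 char='o'
After 3 (j): row=2 col=1 char='i'
After 4 (j): row=3 col=1 char='w'
After 5 (b): row=3 col=0 char='t'
After 6 (w): row=3 col=4 char='s'
After 7 (w): row=3 col=8 char='m'
After 8 (k): row=2 col=8 char='d'
After 9 (gg): row=0 col=0 char='f'
After 10 (b): row=0 col=0 char='f'
After 11 (b): row=0 col=0 char='f'
After 12 (l): row=0 col=1 char='i'

Answer: fish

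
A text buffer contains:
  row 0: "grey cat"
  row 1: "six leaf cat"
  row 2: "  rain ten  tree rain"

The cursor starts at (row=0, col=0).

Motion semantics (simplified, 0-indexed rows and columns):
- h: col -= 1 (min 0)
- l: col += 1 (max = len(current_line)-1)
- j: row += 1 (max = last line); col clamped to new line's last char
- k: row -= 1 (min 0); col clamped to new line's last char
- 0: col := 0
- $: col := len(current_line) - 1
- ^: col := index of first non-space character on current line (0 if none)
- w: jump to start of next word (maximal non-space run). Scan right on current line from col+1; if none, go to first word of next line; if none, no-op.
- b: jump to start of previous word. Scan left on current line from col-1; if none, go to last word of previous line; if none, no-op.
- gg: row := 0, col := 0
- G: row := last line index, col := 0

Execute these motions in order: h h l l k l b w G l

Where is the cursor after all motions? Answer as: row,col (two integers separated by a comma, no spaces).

Answer: 2,1

Derivation:
After 1 (h): row=0 col=0 char='g'
After 2 (h): row=0 col=0 char='g'
After 3 (l): row=0 col=1 char='r'
After 4 (l): row=0 col=2 char='e'
After 5 (k): row=0 col=2 char='e'
After 6 (l): row=0 col=3 char='y'
After 7 (b): row=0 col=0 char='g'
After 8 (w): row=0 col=5 char='c'
After 9 (G): row=2 col=0 char='_'
After 10 (l): row=2 col=1 char='_'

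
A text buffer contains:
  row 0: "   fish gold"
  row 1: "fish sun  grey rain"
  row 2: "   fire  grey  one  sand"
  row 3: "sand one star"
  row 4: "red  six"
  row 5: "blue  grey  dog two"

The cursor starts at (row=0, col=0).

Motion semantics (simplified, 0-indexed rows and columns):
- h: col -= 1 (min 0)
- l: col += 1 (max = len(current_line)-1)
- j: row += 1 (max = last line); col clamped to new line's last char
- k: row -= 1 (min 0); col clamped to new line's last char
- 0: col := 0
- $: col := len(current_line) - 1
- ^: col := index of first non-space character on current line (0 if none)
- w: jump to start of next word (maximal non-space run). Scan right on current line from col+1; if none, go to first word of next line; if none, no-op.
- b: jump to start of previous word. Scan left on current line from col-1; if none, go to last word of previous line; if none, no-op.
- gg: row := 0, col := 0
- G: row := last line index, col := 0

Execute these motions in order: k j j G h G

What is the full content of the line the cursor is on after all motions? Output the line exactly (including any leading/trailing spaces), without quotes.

Answer: blue  grey  dog two

Derivation:
After 1 (k): row=0 col=0 char='_'
After 2 (j): row=1 col=0 char='f'
After 3 (j): row=2 col=0 char='_'
After 4 (G): row=5 col=0 char='b'
After 5 (h): row=5 col=0 char='b'
After 6 (G): row=5 col=0 char='b'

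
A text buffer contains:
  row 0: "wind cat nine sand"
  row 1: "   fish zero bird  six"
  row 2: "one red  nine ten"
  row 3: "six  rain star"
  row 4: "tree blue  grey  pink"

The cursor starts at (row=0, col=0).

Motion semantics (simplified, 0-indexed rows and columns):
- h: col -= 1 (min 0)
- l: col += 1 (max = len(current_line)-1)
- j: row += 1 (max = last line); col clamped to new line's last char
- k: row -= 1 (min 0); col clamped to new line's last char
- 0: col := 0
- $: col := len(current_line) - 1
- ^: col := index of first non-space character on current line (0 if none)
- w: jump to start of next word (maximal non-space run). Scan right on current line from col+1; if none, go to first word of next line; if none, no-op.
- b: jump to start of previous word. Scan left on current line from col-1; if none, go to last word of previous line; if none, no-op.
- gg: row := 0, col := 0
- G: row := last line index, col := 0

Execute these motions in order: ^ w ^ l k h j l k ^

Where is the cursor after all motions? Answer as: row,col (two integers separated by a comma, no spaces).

Answer: 0,0

Derivation:
After 1 (^): row=0 col=0 char='w'
After 2 (w): row=0 col=5 char='c'
After 3 (^): row=0 col=0 char='w'
After 4 (l): row=0 col=1 char='i'
After 5 (k): row=0 col=1 char='i'
After 6 (h): row=0 col=0 char='w'
After 7 (j): row=1 col=0 char='_'
After 8 (l): row=1 col=1 char='_'
After 9 (k): row=0 col=1 char='i'
After 10 (^): row=0 col=0 char='w'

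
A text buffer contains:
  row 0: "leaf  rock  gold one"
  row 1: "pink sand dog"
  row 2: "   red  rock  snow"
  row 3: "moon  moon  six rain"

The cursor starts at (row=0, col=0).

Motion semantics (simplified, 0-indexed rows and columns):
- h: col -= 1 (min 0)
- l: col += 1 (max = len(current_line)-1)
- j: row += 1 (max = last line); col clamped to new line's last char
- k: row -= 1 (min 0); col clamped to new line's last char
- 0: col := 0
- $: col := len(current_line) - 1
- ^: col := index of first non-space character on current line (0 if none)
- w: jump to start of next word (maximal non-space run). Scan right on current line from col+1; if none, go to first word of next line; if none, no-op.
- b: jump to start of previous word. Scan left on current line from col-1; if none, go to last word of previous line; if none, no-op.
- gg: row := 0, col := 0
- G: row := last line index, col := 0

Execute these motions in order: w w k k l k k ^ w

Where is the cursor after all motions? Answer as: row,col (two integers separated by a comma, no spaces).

Answer: 0,6

Derivation:
After 1 (w): row=0 col=6 char='r'
After 2 (w): row=0 col=12 char='g'
After 3 (k): row=0 col=12 char='g'
After 4 (k): row=0 col=12 char='g'
After 5 (l): row=0 col=13 char='o'
After 6 (k): row=0 col=13 char='o'
After 7 (k): row=0 col=13 char='o'
After 8 (^): row=0 col=0 char='l'
After 9 (w): row=0 col=6 char='r'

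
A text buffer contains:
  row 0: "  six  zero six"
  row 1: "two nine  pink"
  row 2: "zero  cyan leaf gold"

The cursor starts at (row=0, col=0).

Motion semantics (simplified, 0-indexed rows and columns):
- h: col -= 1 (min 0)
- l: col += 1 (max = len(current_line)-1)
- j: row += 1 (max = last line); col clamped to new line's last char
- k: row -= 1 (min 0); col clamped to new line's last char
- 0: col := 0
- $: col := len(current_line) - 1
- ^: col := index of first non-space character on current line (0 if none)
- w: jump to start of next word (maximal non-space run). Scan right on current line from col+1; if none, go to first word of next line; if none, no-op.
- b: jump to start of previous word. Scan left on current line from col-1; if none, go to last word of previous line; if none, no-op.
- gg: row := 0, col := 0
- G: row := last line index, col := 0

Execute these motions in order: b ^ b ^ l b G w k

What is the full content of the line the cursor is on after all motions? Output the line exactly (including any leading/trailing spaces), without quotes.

Answer: two nine  pink

Derivation:
After 1 (b): row=0 col=0 char='_'
After 2 (^): row=0 col=2 char='s'
After 3 (b): row=0 col=2 char='s'
After 4 (^): row=0 col=2 char='s'
After 5 (l): row=0 col=3 char='i'
After 6 (b): row=0 col=2 char='s'
After 7 (G): row=2 col=0 char='z'
After 8 (w): row=2 col=6 char='c'
After 9 (k): row=1 col=6 char='n'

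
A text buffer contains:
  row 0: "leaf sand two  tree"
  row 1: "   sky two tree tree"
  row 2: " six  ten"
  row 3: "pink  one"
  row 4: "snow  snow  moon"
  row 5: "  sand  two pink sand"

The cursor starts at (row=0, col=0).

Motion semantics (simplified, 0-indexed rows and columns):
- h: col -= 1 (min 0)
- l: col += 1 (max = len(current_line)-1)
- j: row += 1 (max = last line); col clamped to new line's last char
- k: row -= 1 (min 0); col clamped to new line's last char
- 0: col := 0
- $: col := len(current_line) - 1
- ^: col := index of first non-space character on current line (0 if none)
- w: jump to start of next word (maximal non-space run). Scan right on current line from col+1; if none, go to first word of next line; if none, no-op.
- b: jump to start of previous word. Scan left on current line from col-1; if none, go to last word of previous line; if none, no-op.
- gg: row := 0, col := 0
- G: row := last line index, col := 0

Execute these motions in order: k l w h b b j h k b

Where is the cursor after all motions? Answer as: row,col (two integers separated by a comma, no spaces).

After 1 (k): row=0 col=0 char='l'
After 2 (l): row=0 col=1 char='e'
After 3 (w): row=0 col=5 char='s'
After 4 (h): row=0 col=4 char='_'
After 5 (b): row=0 col=0 char='l'
After 6 (b): row=0 col=0 char='l'
After 7 (j): row=1 col=0 char='_'
After 8 (h): row=1 col=0 char='_'
After 9 (k): row=0 col=0 char='l'
After 10 (b): row=0 col=0 char='l'

Answer: 0,0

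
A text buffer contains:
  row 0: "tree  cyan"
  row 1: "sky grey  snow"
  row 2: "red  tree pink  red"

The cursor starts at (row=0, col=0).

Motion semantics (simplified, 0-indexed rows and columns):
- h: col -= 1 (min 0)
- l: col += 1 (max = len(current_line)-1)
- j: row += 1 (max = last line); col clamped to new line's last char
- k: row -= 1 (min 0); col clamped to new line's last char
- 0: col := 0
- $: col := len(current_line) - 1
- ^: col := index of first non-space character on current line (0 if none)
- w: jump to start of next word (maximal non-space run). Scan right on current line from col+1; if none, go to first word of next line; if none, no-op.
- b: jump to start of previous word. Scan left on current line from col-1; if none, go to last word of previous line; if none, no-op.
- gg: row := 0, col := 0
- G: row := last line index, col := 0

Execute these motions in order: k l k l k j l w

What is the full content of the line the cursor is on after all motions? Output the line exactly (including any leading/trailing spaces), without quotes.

After 1 (k): row=0 col=0 char='t'
After 2 (l): row=0 col=1 char='r'
After 3 (k): row=0 col=1 char='r'
After 4 (l): row=0 col=2 char='e'
After 5 (k): row=0 col=2 char='e'
After 6 (j): row=1 col=2 char='y'
After 7 (l): row=1 col=3 char='_'
After 8 (w): row=1 col=4 char='g'

Answer: sky grey  snow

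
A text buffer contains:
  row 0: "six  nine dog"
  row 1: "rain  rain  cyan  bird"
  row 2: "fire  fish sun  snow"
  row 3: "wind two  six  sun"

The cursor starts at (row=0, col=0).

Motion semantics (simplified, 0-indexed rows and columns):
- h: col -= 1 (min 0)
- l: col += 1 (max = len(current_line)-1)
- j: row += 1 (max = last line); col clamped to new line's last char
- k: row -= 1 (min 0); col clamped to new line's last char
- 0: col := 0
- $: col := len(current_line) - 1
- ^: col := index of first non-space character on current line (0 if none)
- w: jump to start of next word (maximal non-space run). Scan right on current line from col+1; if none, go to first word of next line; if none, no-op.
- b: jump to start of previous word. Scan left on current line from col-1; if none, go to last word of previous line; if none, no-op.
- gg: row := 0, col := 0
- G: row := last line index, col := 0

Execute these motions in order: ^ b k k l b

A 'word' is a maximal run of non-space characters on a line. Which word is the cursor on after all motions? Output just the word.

Answer: six

Derivation:
After 1 (^): row=0 col=0 char='s'
After 2 (b): row=0 col=0 char='s'
After 3 (k): row=0 col=0 char='s'
After 4 (k): row=0 col=0 char='s'
After 5 (l): row=0 col=1 char='i'
After 6 (b): row=0 col=0 char='s'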